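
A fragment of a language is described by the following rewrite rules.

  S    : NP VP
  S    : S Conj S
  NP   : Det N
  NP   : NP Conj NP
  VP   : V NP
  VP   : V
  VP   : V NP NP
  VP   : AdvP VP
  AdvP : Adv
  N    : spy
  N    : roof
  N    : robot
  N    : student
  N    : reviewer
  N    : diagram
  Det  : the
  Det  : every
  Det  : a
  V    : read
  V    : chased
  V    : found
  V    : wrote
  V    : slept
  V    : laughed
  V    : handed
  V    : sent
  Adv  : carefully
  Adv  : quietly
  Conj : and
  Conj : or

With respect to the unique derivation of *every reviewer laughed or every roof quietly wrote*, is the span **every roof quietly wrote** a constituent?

Yes

[S [S [NP [Det every] [N reviewer]] [VP [V laughed]]] [Conj or] [S [NP [Det every] [N roof]] [VP [AdvP [Adv quietly]] [VP [V wrote]]]]]
The words 'every roof quietly wrote' are exhaustively dominated by a single S node (built by S → NP VP), so they form a constituent.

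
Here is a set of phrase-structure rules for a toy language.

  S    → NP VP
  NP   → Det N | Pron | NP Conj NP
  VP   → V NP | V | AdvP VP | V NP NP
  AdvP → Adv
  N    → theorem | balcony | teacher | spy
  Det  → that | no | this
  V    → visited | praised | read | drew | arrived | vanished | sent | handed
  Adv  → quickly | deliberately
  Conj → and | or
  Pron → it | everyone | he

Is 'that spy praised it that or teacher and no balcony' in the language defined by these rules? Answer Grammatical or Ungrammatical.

Ungrammatical

A Det word can never sit immediately before a Conj word in any string this grammar generates, so the substring 'that or' rules out a derivation.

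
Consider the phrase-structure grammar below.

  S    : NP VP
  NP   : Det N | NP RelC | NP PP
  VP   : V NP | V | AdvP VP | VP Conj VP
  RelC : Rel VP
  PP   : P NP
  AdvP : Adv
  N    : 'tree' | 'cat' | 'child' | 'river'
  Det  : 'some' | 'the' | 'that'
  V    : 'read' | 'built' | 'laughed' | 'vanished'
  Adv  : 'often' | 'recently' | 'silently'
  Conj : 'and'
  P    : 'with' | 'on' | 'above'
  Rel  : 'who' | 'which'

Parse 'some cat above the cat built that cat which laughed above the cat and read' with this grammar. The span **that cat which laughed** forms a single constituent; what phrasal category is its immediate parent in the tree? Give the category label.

[S [NP [NP [Det some] [N cat]] [PP [P above] [NP [Det the] [N cat]]]] [VP [VP [V built] [NP [NP [NP [Det that] [N cat]] [RelC [Rel which] [VP [V laughed]]]] [PP [P above] [NP [Det the] [N cat]]]]] [Conj and] [VP [V read]]]]
The span 'that cat which laughed' is the NP node built by NP → NP RelC.
Its mother is the NP built by NP → NP PP.

NP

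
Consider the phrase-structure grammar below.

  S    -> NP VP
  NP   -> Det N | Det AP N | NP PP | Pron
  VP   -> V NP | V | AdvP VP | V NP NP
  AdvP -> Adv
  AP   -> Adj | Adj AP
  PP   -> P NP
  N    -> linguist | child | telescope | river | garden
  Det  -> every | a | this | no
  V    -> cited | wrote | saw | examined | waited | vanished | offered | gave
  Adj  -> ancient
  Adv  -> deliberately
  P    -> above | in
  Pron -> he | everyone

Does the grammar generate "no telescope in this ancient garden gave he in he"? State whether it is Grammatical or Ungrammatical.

Grammatical

S
  NP
    NP
      Det: no
      N: telescope
    PP
      P: in
      NP
        Det: this
        AP
          Adj: ancient
        N: garden
  VP
    V: gave
    NP
      NP
        Pron: he
      PP
        P: in
        NP
          Pron: he
Each bracket corresponds to one application of a listed rule, so the string is derivable from S.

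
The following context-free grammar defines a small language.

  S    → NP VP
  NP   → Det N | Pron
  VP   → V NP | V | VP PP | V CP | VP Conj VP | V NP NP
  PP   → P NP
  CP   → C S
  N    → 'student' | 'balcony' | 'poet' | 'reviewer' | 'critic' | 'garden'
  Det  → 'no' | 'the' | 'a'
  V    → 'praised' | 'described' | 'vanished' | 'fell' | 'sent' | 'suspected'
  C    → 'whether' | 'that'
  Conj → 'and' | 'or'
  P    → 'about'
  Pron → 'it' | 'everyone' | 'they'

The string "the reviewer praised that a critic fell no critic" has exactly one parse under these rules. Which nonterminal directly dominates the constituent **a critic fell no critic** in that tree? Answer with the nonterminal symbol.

CP

S
  NP
    Det: the
    N: reviewer
  VP
    V: praised
    CP
      C: that
      S
        NP
          Det: a
          N: critic
        VP
          V: fell
          NP
            Det: no
            N: critic
The span 'a critic fell no critic' is the S node built by S → NP VP.
Its mother is the CP built by CP → C S.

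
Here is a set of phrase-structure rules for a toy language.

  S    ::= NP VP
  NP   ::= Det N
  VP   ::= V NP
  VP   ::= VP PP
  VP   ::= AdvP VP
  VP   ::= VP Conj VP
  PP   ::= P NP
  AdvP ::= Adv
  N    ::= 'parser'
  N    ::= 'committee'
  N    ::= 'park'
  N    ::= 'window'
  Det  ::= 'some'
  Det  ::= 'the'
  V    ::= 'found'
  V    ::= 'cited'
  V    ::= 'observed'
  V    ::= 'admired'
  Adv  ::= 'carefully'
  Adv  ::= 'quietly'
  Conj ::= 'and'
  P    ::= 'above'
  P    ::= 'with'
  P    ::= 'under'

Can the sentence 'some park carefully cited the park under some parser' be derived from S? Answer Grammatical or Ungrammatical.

S
  NP
    Det: some
    N: park
  VP
    VP
      AdvP
        Adv: carefully
      VP
        V: cited
        NP
          Det: the
          N: park
    PP
      P: under
      NP
        Det: some
        N: parser
The bracketing above is licensed at every node by one of the given productions, with S at the root.

Grammatical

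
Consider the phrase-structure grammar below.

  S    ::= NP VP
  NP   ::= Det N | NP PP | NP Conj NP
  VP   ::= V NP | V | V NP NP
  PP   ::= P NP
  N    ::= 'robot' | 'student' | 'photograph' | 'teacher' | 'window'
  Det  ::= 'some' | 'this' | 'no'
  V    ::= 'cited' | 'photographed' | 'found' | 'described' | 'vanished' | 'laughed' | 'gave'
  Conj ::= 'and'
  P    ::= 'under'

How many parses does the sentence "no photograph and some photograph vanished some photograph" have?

[S [NP [NP [Det no] [N photograph]] [Conj and] [NP [Det some] [N photograph]]] [VP [V vanished] [NP [Det some] [N photograph]]]]
No rule offers an alternative attachment or grouping for any span, so this is the only derivation.

1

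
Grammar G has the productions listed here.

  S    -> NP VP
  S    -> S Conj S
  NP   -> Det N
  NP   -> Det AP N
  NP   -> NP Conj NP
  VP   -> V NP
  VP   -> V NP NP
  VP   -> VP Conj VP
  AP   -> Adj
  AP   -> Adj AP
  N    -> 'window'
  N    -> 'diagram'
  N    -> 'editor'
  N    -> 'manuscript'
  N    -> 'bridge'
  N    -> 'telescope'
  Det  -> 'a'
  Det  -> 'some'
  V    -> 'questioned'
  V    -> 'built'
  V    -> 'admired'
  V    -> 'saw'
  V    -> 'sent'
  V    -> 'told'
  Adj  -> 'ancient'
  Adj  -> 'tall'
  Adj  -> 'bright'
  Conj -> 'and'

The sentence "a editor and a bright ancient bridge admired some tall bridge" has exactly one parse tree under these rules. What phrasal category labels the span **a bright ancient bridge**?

NP

S
  NP
    NP
      Det: a
      N: editor
    Conj: and
    NP
      Det: a
      AP
        Adj: bright
        AP
          Adj: ancient
      N: bridge
  VP
    V: admired
    NP
      Det: some
      AP
        Adj: tall
      N: bridge
The span 'a bright ancient bridge' is the NP node built by NP → Det AP N.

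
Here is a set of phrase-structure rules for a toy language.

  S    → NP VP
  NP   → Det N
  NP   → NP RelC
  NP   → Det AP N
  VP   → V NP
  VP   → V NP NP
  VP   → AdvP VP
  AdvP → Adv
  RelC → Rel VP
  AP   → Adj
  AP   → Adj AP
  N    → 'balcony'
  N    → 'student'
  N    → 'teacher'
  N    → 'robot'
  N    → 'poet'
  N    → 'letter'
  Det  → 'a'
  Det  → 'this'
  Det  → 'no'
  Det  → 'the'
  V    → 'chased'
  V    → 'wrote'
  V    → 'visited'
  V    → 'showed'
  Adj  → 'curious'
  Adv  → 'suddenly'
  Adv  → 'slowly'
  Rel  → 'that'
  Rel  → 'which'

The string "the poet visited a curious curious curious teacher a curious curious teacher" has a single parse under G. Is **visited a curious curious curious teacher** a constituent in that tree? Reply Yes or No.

[S [NP [Det the] [N poet]] [VP [V visited] [NP [Det a] [AP [Adj curious] [AP [Adj curious] [AP [Adj curious]]]] [N teacher]] [NP [Det a] [AP [Adj curious] [AP [Adj curious]]] [N teacher]]]]
The smallest constituent containing 'visited a curious curious curious teacher' is the VP spanning 'visited a curious curious curious teacher a curious curious teacher'; no single node in the tree dominates exactly the given words.

No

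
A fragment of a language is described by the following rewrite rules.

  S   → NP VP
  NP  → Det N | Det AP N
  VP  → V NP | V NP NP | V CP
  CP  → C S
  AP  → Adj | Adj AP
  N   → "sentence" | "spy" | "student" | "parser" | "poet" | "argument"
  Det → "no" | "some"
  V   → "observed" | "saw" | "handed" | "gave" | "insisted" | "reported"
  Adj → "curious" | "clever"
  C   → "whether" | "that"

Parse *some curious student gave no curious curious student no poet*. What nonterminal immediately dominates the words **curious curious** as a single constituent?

AP

S
  NP
    Det: some
    AP
      Adj: curious
    N: student
  VP
    V: gave
    NP
      Det: no
      AP
        Adj: curious
        AP
          Adj: curious
      N: student
    NP
      Det: no
      N: poet
The span 'curious curious' is the AP node built by AP → Adj AP.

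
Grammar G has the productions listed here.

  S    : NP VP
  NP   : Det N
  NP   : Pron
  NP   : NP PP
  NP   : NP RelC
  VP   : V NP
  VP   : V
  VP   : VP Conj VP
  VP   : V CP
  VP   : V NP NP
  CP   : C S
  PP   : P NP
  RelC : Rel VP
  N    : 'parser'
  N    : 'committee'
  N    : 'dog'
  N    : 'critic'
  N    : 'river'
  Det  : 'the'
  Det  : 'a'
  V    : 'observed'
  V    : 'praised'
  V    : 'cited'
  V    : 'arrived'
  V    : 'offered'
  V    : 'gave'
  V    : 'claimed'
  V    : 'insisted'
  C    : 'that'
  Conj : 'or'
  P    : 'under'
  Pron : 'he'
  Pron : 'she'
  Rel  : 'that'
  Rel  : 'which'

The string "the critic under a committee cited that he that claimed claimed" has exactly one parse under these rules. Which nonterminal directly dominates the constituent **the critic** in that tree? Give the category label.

NP

[S [NP [NP [Det the] [N critic]] [PP [P under] [NP [Det a] [N committee]]]] [VP [V cited] [CP [C that] [S [NP [NP [Pron he]] [RelC [Rel that] [VP [V claimed]]]] [VP [V claimed]]]]]]
The span 'the critic' is the NP node built by NP → Det N.
Its mother is the NP built by NP → NP PP.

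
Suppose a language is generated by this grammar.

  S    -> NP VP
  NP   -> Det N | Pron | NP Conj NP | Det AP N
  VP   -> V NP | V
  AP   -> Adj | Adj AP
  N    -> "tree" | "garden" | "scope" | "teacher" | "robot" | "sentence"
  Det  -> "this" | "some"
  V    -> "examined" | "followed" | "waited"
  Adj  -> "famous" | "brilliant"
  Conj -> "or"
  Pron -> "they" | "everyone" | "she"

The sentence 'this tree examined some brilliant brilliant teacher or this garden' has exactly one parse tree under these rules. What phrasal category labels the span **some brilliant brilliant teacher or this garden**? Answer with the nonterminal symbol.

NP

[S [NP [Det this] [N tree]] [VP [V examined] [NP [NP [Det some] [AP [Adj brilliant] [AP [Adj brilliant]]] [N teacher]] [Conj or] [NP [Det this] [N garden]]]]]
The span 'some brilliant brilliant teacher or this garden' is the NP node built by NP → NP Conj NP.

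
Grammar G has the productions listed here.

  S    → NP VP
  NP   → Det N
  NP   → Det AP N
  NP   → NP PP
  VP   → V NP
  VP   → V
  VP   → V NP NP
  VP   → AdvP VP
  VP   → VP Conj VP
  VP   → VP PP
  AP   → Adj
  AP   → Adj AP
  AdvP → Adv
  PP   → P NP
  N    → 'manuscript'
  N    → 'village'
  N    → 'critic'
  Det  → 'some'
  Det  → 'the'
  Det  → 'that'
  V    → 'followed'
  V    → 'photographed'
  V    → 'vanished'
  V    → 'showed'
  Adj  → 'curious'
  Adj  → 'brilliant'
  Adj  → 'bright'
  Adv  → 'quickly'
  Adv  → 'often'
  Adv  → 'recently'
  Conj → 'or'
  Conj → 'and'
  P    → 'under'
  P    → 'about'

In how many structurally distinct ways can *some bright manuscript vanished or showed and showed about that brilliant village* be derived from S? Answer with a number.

5

Two of the 5 distinct bracketings:
[S [NP [Det some] [AP [Adj bright]] [N manuscript]] [VP [VP [V vanished]] [Conj or] [VP [VP [V showed]] [Conj and] [VP [VP [V showed]] [PP [P about] [NP [Det that] [AP [Adj brilliant]] [N village]]]]]]]
[S [NP [Det some] [AP [Adj bright]] [N manuscript]] [VP [VP [V vanished]] [Conj or] [VP [VP [VP [V showed]] [Conj and] [VP [V showed]]] [PP [P about] [NP [Det that] [AP [Adj brilliant]] [N village]]]]]]
The trees differ in how a recursive rule is bracketed over the same span.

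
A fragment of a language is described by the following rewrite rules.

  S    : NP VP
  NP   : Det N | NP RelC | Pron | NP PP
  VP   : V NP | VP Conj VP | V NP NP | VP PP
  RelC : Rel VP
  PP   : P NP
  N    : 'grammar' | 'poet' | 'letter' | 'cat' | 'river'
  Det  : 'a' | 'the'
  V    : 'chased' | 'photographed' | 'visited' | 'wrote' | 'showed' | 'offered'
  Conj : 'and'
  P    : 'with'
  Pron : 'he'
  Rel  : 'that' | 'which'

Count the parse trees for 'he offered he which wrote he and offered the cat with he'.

Two of the 8 distinct bracketings:
[S [NP [Pron he]] [VP [V offered] [NP [NP [Pron he]] [RelC [Rel which] [VP [VP [V wrote] [NP [Pron he]]] [Conj and] [VP [V offered] [NP [NP [Det the] [N cat]] [PP [P with] [NP [Pron he]]]]]]]]]]
[S [NP [Pron he]] [VP [V offered] [NP [NP [Pron he]] [RelC [Rel which] [VP [VP [V wrote] [NP [Pron he]]] [Conj and] [VP [VP [V offered] [NP [Det the] [N cat]]] [PP [P with] [NP [Pron he]]]]]]]]]
The difference turns on whether NP → NP PP is used at the relevant span, versus an alternative expansion of NP.

8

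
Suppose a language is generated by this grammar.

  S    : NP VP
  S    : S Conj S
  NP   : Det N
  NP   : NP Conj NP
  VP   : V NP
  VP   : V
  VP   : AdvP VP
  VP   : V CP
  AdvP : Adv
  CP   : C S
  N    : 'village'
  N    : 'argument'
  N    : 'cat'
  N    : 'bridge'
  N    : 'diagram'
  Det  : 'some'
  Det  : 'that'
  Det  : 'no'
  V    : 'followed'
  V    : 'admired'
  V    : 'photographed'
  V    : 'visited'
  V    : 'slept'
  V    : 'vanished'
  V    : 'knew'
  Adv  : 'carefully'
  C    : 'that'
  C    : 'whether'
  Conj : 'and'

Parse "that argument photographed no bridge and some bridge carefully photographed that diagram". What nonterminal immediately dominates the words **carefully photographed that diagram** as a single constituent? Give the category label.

VP

[S [S [NP [Det that] [N argument]] [VP [V photographed] [NP [Det no] [N bridge]]]] [Conj and] [S [NP [Det some] [N bridge]] [VP [AdvP [Adv carefully]] [VP [V photographed] [NP [Det that] [N diagram]]]]]]
The span 'carefully photographed that diagram' is the VP node built by VP → AdvP VP.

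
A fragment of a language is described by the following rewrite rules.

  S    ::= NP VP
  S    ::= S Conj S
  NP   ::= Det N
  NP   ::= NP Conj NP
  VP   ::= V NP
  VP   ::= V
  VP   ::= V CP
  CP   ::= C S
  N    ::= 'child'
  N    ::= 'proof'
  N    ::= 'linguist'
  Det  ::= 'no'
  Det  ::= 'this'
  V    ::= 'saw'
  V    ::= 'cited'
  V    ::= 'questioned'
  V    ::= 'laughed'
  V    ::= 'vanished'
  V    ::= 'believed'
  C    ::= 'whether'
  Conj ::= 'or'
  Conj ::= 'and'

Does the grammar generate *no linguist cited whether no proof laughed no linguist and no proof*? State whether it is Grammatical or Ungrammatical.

[S [NP [Det no] [N linguist]] [VP [V cited] [CP [C whether] [S [NP [Det no] [N proof]] [VP [V laughed] [NP [NP [Det no] [N linguist]] [Conj and] [NP [Det no] [N proof]]]]]]]]
Each bracket corresponds to one application of a listed rule, so the string is derivable from S.

Grammatical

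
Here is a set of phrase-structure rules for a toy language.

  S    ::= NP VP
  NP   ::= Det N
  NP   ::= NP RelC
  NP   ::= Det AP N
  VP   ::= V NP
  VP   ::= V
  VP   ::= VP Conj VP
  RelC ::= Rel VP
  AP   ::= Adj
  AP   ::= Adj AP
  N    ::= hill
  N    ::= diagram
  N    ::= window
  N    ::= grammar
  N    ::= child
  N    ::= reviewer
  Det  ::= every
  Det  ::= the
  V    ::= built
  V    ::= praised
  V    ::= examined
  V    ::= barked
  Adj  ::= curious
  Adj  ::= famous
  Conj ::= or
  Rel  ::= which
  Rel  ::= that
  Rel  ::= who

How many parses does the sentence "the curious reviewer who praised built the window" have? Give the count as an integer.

[S [NP [NP [Det the] [AP [Adj curious]] [N reviewer]] [RelC [Rel who] [VP [V praised]]]] [VP [V built] [NP [Det the] [N window]]]]
No rule offers an alternative attachment or grouping for any span, so this is the only derivation.

1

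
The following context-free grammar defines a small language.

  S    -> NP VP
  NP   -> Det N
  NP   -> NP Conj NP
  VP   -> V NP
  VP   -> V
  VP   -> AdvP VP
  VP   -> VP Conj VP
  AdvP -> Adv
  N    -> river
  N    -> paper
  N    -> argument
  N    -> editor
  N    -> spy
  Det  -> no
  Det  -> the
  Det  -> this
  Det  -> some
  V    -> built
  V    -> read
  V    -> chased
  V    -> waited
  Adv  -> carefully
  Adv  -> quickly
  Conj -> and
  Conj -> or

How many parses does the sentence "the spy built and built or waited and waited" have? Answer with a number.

5

Two of the 5 distinct bracketings:
[S [NP [Det the] [N spy]] [VP [VP [V built]] [Conj and] [VP [VP [V built]] [Conj or] [VP [VP [V waited]] [Conj and] [VP [V waited]]]]]]
[S [NP [Det the] [N spy]] [VP [VP [V built]] [Conj and] [VP [VP [VP [V built]] [Conj or] [VP [V waited]]] [Conj and] [VP [V waited]]]]]
The trees differ in how a recursive rule is bracketed over the same span.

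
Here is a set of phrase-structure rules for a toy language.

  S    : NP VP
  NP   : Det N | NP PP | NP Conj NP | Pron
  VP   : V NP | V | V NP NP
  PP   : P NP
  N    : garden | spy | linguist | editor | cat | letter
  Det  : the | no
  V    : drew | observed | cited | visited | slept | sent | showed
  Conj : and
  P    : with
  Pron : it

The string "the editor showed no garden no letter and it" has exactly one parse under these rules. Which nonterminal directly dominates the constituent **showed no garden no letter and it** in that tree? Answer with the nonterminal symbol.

[S [NP [Det the] [N editor]] [VP [V showed] [NP [Det no] [N garden]] [NP [NP [Det no] [N letter]] [Conj and] [NP [Pron it]]]]]
The span 'showed no garden no letter and it' is the VP node built by VP → V NP NP.
Its mother is the S built by S → NP VP.

S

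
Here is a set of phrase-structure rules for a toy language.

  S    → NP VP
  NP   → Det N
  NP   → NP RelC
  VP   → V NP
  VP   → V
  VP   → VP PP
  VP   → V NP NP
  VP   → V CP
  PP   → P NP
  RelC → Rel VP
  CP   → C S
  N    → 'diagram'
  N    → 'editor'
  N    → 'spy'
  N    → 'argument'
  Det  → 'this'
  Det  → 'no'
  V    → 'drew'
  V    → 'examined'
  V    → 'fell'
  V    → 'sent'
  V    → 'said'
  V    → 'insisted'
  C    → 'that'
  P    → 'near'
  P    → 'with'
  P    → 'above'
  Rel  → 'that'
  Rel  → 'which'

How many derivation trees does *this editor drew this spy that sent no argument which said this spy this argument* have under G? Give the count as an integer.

7

Two of the 7 distinct bracketings:
[S [NP [Det this] [N editor]] [VP [V drew] [NP [NP [Det this] [N spy]] [RelC [Rel that] [VP [V sent] [NP [NP [Det no] [N argument]] [RelC [Rel which] [VP [V said] [NP [Det this] [N spy]] [NP [Det this] [N argument]]]]]]]]]]
[S [NP [Det this] [N editor]] [VP [V drew] [NP [NP [Det this] [N spy]] [RelC [Rel that] [VP [V sent] [NP [NP [Det no] [N argument]] [RelC [Rel which] [VP [V said] [NP [Det this] [N spy]]]]] [NP [Det this] [N argument]]]]]]]
The trees differ in how a recursive rule is bracketed over the same span.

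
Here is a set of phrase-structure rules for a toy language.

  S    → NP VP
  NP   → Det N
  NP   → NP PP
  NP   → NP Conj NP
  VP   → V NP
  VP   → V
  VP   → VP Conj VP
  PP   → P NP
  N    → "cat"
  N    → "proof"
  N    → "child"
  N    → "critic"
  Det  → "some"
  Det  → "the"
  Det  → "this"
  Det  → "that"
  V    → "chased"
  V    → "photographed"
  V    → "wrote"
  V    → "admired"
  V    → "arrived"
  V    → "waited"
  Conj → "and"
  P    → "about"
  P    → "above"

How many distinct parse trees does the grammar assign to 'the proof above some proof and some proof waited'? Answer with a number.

2

The two bracketings:
[S [NP [NP [Det the] [N proof]] [PP [P above] [NP [NP [Det some] [N proof]] [Conj and] [NP [Det some] [N proof]]]]] [VP [V waited]]]
[S [NP [NP [NP [Det the] [N proof]] [PP [P above] [NP [Det some] [N proof]]]] [Conj and] [NP [Det some] [N proof]]] [VP [V waited]]]
The trees differ in how a recursive rule is bracketed over the same span.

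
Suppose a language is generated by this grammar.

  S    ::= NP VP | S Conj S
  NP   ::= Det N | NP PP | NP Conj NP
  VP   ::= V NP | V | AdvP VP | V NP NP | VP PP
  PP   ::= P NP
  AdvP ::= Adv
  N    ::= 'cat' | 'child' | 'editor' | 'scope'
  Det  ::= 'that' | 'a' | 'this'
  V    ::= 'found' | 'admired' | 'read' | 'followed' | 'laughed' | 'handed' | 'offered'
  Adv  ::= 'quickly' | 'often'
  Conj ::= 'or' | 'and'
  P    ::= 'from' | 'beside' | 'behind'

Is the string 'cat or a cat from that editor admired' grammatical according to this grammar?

For S → NP VP, no prefix of the string parses as an NP. The alternative S rule S → S Conj S likewise has no satisfying split.

Ungrammatical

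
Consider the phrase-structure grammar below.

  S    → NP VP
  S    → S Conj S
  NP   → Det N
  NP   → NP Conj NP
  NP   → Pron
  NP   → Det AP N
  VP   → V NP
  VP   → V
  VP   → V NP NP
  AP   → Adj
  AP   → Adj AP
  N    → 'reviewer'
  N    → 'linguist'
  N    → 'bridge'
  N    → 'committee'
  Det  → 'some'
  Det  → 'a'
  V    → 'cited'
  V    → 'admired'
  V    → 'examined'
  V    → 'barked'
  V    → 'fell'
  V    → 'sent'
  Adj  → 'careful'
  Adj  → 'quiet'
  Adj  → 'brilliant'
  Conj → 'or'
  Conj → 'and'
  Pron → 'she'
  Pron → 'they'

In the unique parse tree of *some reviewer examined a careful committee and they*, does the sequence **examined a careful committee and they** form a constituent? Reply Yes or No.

[S [NP [Det some] [N reviewer]] [VP [V examined] [NP [NP [Det a] [AP [Adj careful]] [N committee]] [Conj and] [NP [Pron they]]]]]
The words 'examined a careful committee and they' are exhaustively dominated by a single VP node (built by VP → V NP), so they form a constituent.

Yes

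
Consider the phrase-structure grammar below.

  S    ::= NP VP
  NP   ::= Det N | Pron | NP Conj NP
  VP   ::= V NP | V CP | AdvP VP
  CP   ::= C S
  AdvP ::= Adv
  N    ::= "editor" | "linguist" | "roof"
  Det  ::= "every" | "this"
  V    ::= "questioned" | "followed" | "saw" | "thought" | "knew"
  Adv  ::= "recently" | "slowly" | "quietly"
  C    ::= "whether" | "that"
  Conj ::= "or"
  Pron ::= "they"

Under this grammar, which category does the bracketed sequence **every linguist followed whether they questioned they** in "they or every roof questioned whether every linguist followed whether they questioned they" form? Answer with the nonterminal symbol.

S
  NP
    NP
      Pron: they
    Conj: or
    NP
      Det: every
      N: roof
  VP
    V: questioned
    CP
      C: whether
      S
        NP
          Det: every
          N: linguist
        VP
          V: followed
          CP
            C: whether
            S
              NP
                Pron: they
              VP
                V: questioned
                NP
                  Pron: they
The span 'every linguist followed whether they questioned they' is the S node built by S → NP VP.

S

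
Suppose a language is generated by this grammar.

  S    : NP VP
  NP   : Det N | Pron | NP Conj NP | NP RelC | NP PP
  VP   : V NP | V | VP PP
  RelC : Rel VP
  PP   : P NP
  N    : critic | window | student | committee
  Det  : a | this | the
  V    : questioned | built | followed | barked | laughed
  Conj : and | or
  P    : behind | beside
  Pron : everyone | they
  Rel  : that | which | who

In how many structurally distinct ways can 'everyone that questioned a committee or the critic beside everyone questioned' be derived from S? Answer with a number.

Two of the 6 distinct bracketings:
[S [NP [NP [NP [Pron everyone]] [RelC [Rel that] [VP [V questioned] [NP [Det a] [N committee]]]]] [Conj or] [NP [NP [Det the] [N critic]] [PP [P beside] [NP [Pron everyone]]]]] [VP [V questioned]]]
[S [NP [NP [Pron everyone]] [RelC [Rel that] [VP [V questioned] [NP [NP [Det a] [N committee]] [Conj or] [NP [NP [Det the] [N critic]] [PP [P beside] [NP [Pron everyone]]]]]]]] [VP [V questioned]]]
The trees differ in how a recursive rule is bracketed over the same span.

6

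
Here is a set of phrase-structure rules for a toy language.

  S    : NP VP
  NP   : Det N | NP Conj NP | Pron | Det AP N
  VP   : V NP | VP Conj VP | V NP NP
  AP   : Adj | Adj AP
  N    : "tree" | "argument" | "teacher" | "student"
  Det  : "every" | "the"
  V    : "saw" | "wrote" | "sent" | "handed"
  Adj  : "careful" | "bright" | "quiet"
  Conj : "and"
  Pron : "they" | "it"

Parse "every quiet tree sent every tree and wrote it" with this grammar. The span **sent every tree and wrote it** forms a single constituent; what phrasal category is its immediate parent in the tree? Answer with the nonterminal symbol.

S

S
  NP
    Det: every
    AP
      Adj: quiet
    N: tree
  VP
    VP
      V: sent
      NP
        Det: every
        N: tree
    Conj: and
    VP
      V: wrote
      NP
        Pron: it
The span 'sent every tree and wrote it' is the VP node built by VP → VP Conj VP.
Its mother is the S built by S → NP VP.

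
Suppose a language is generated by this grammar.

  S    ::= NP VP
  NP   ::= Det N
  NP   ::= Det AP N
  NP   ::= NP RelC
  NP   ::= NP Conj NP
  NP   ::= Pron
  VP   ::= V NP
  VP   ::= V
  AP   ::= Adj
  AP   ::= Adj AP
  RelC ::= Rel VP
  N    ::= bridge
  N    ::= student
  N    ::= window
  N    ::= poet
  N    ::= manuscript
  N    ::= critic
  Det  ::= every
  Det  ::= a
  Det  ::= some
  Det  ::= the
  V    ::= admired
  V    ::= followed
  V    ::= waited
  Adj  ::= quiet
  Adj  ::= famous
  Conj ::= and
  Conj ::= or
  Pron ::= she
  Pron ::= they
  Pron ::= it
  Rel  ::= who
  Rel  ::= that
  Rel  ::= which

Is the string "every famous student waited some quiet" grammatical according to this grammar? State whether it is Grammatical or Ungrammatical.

For S → NP VP, the only prefix that parses as NP is 'every famous student', but the remainder 'waited some quiet' is not a VP under these rules.

Ungrammatical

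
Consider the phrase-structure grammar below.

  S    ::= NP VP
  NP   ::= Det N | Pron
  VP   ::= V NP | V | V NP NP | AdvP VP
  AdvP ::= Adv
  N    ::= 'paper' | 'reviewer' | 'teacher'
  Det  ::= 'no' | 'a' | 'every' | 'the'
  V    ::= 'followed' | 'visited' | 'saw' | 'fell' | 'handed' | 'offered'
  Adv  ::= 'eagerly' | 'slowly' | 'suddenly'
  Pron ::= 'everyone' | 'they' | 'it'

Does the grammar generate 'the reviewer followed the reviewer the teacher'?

Grammatical

[S [NP [Det the] [N reviewer]] [VP [V followed] [NP [Det the] [N reviewer]] [NP [Det the] [N teacher]]]]
Every word is introduced by a lexical rule and the phrasal rules combine the resulting categories into a single S.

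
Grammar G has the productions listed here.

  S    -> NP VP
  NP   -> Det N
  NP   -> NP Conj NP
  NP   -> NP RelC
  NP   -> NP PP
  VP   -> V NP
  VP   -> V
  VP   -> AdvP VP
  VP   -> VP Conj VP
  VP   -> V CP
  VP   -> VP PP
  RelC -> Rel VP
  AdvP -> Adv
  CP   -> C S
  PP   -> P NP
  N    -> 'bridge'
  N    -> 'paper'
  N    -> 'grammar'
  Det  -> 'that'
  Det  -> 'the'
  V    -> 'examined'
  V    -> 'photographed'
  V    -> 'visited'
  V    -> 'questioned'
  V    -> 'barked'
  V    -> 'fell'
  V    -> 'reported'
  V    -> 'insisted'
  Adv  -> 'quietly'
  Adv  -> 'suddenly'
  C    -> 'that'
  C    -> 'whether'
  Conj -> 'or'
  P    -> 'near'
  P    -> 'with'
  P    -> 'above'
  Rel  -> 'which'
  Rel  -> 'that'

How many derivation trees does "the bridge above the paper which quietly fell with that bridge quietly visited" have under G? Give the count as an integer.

7

Two of the 7 distinct bracketings:
[S [NP [NP [NP [Det the] [N bridge]] [PP [P above] [NP [Det the] [N paper]]]] [RelC [Rel which] [VP [AdvP [Adv quietly]] [VP [VP [V fell]] [PP [P with] [NP [Det that] [N bridge]]]]]]] [VP [AdvP [Adv quietly]] [VP [V visited]]]]
[S [NP [NP [NP [Det the] [N bridge]] [PP [P above] [NP [Det the] [N paper]]]] [RelC [Rel which] [VP [VP [AdvP [Adv quietly]] [VP [V fell]]] [PP [P with] [NP [Det that] [N bridge]]]]]] [VP [AdvP [Adv quietly]] [VP [V visited]]]]
The trees differ in how a recursive rule is bracketed over the same span.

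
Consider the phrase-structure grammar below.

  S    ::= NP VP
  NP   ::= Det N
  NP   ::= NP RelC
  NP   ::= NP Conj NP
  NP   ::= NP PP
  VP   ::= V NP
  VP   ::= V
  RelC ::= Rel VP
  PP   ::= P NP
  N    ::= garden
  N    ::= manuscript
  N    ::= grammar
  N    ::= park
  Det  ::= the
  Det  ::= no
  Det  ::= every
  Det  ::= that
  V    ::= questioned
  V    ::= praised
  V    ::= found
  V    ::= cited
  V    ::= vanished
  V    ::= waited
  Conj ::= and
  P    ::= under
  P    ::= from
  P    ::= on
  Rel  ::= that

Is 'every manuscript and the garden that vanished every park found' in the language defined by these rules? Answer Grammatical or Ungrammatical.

[S [NP [NP [NP [Det every] [N manuscript]] [Conj and] [NP [Det the] [N garden]]] [RelC [Rel that] [VP [V vanished] [NP [Det every] [N park]]]]] [VP [V found]]]
Each bracket corresponds to one application of a listed rule, so the string is derivable from S.

Grammatical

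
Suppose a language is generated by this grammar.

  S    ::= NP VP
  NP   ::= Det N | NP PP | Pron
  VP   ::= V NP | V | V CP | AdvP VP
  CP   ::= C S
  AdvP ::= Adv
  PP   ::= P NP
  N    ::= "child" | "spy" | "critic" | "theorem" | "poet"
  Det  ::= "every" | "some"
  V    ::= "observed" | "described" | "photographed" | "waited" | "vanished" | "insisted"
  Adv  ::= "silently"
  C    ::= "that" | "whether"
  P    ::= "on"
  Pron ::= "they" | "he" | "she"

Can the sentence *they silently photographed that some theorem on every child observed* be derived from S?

Grammatical

S
  NP
    Pron: they
  VP
    AdvP
      Adv: silently
    VP
      V: photographed
      CP
        C: that
        S
          NP
            NP
              Det: some
              N: theorem
            PP
              P: on
              NP
                Det: every
                N: child
          VP
            V: observed
The bracketing above is licensed at every node by one of the given productions, with S at the root.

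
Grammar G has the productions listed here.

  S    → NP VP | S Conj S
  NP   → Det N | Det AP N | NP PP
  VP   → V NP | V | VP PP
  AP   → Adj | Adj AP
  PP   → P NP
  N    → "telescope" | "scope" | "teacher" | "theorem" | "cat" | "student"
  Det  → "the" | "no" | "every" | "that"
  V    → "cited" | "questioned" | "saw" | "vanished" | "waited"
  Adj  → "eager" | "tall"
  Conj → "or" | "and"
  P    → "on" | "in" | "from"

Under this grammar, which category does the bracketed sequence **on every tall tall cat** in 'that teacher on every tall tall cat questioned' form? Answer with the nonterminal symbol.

[S [NP [NP [Det that] [N teacher]] [PP [P on] [NP [Det every] [AP [Adj tall] [AP [Adj tall]]] [N cat]]]] [VP [V questioned]]]
The span 'on every tall tall cat' is the PP node built by PP → P NP.

PP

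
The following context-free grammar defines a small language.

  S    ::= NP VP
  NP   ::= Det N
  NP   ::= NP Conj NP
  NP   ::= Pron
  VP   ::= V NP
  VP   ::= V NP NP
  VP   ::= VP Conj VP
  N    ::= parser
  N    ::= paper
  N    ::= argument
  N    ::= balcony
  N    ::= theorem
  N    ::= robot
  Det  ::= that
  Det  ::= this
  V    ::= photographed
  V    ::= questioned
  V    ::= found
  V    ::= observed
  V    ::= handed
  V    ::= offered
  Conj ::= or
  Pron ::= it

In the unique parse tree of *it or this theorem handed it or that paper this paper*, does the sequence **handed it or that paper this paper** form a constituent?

[S [NP [NP [Pron it]] [Conj or] [NP [Det this] [N theorem]]] [VP [V handed] [NP [NP [Pron it]] [Conj or] [NP [Det that] [N paper]]] [NP [Det this] [N paper]]]]
The words 'handed it or that paper this paper' are exhaustively dominated by a single VP node (built by VP → V NP NP), so they form a constituent.

Yes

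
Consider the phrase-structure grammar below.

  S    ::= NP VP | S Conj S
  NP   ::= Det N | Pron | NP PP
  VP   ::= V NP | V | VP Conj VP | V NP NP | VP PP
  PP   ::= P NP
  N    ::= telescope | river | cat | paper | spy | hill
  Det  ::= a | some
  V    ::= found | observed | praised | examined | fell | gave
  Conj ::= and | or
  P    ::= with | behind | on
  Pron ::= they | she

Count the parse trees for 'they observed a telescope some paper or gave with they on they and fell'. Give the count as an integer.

Two of the 7 distinct bracketings:
[S [NP [Pron they]] [VP [VP [V observed] [NP [Det a] [N telescope]] [NP [Det some] [N paper]]] [Conj or] [VP [VP [VP [V gave]] [PP [P with] [NP [NP [Pron they]] [PP [P on] [NP [Pron they]]]]]] [Conj and] [VP [V fell]]]]]
[S [NP [Pron they]] [VP [VP [V observed] [NP [Det a] [N telescope]] [NP [Det some] [N paper]]] [Conj or] [VP [VP [VP [VP [V gave]] [PP [P with] [NP [Pron they]]]] [PP [P on] [NP [Pron they]]]] [Conj and] [VP [V fell]]]]]
The difference turns on whether NP → NP PP is used at the relevant span, versus an alternative expansion of NP.

7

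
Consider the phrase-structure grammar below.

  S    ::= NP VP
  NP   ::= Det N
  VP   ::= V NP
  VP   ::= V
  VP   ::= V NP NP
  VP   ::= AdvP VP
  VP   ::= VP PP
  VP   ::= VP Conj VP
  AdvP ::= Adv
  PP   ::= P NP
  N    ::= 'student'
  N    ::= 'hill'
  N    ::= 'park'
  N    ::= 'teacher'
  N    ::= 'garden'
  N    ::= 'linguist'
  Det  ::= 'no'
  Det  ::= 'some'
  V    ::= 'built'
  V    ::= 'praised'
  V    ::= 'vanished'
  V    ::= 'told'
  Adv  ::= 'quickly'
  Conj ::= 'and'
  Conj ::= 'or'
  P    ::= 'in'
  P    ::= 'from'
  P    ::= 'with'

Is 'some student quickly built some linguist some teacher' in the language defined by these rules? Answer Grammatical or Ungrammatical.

[S [NP [Det some] [N student]] [VP [AdvP [Adv quickly]] [VP [V built] [NP [Det some] [N linguist]] [NP [Det some] [N teacher]]]]]
The bracketing above is licensed at every node by one of the given productions, with S at the root.

Grammatical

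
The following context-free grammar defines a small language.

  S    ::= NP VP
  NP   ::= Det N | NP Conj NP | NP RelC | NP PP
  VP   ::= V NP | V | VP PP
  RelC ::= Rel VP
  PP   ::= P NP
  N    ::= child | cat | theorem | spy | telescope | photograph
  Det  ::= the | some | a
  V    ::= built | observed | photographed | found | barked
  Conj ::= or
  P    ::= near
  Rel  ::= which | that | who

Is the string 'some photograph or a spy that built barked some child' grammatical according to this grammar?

Grammatical

S
  NP
    NP
      Det: some
      N: photograph
    Conj: or
    NP
      NP
        Det: a
        N: spy
      RelC
        Rel: that
        VP
          V: built
  VP
    V: barked
    NP
      Det: some
      N: child
The bracketing above is licensed at every node by one of the given productions, with S at the root.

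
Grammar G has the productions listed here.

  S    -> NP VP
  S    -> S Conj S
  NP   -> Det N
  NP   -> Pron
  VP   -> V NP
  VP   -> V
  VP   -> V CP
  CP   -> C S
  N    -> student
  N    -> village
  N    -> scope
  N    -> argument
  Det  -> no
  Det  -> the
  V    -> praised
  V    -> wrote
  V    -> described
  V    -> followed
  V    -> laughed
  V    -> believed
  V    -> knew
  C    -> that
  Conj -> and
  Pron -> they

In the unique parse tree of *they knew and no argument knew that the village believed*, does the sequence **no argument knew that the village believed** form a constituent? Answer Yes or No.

[S [S [NP [Pron they]] [VP [V knew]]] [Conj and] [S [NP [Det no] [N argument]] [VP [V knew] [CP [C that] [S [NP [Det the] [N village]] [VP [V believed]]]]]]]
The words 'no argument knew that the village believed' are exhaustively dominated by a single S node (built by S → NP VP), so they form a constituent.

Yes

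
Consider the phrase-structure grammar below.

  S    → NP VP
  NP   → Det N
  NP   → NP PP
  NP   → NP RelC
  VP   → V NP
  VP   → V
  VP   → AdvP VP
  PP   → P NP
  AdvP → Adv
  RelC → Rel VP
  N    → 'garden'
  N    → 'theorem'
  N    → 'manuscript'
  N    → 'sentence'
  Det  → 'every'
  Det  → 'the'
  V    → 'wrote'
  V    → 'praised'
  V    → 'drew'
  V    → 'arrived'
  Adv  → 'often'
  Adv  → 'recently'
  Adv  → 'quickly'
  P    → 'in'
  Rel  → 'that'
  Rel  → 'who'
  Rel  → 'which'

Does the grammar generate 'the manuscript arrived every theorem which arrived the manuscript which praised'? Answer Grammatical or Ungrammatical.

Grammatical

[S [NP [Det the] [N manuscript]] [VP [V arrived] [NP [NP [Det every] [N theorem]] [RelC [Rel which] [VP [V arrived] [NP [NP [Det the] [N manuscript]] [RelC [Rel which] [VP [V praised]]]]]]]]]
The bracketing above is licensed at every node by one of the given productions, with S at the root.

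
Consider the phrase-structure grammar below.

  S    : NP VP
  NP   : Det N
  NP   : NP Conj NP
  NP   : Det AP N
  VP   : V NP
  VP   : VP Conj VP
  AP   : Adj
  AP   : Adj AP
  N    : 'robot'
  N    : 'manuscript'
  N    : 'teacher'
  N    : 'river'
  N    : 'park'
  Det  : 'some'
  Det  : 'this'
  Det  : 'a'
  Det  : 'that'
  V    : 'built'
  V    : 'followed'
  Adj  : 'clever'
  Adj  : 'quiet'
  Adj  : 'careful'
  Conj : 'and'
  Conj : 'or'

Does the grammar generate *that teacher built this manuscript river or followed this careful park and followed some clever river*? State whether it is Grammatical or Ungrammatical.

An N word can never sit immediately before an N word in any string this grammar generates, so the substring 'manuscript river' rules out a derivation.

Ungrammatical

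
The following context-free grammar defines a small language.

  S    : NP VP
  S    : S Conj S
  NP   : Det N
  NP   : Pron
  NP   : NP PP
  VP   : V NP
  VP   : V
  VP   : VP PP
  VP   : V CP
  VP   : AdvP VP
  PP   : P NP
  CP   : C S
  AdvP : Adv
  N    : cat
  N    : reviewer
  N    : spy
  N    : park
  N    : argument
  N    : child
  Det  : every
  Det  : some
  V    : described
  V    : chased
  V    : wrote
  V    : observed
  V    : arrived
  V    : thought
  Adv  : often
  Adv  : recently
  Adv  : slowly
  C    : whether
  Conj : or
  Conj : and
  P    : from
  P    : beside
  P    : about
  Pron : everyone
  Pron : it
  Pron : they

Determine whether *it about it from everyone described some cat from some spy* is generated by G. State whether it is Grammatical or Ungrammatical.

[S [NP [NP [Pron it]] [PP [P about] [NP [NP [Pron it]] [PP [P from] [NP [Pron everyone]]]]]] [VP [V described] [NP [NP [Det some] [N cat]] [PP [P from] [NP [Det some] [N spy]]]]]]
Each bracket corresponds to one application of a listed rule, so the string is derivable from S.

Grammatical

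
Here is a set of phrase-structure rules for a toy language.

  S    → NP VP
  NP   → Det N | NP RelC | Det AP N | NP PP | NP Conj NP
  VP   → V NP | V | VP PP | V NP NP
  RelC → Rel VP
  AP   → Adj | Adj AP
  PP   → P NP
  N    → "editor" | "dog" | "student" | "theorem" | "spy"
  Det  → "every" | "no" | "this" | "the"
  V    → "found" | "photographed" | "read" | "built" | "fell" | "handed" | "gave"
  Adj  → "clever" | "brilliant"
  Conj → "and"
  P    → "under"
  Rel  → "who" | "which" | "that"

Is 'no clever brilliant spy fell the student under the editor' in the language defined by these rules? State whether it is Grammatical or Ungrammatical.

Grammatical

[S [NP [Det no] [AP [Adj clever] [AP [Adj brilliant]]] [N spy]] [VP [V fell] [NP [NP [Det the] [N student]] [PP [P under] [NP [Det the] [N editor]]]]]]
Every word is introduced by a lexical rule and the phrasal rules combine the resulting categories into a single S.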